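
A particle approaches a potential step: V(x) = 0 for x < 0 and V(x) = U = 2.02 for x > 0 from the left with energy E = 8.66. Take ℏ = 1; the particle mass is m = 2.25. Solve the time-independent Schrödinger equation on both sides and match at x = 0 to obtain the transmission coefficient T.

T = 0.996

On each side the TISE gives plane waves with k = √(2m(E − V))/ℏ: k₁ = √(2·2.25·8.66) = 6.243, k₂ = √(2·2.25·6.64) = 5.466.
Continuity of ψ and ψ′ at the step yields the reflection amplitude r = (k₁ − k₂)/(k₁ + k₂) = 0.06630; thus R = |r|² = 0.004396, T = 0.9956.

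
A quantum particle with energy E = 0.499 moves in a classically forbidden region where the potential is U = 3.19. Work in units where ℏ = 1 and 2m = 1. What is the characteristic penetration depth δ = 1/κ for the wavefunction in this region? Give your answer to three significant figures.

δ = 0.610

Since E < U the TISE in this region is ψ'' = κ²ψ with κ = √(2m(U − E))/ℏ.
κ = √(2 × 0.5 × 2.691) = 1.640. The penetration depth is δ = 1/κ = 0.610.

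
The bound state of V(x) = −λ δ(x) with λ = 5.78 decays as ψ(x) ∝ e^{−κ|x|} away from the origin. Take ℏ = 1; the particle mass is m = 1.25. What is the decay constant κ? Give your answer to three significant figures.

Integrate −(ℏ²/2m)ψ'' − λδ(x)ψ = Eψ from −ε to +ε: the ψ'' term gives ψ'(0⁺) − ψ'(0⁻) and the δ term gives −(2mλ/ℏ²)ψ(0).
With ψ ∝ e^{−κ|x|} this yields −2κ = −2mλ/ℏ², so κ = mλ/ℏ² = 7.225.

κ = 7.23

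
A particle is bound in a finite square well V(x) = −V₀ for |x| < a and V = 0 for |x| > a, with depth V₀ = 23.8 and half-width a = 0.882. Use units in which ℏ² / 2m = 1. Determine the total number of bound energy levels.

N = 3

The dimensionless depth is z₀ = a√(2mV₀)/ℏ = 0.882 × √(23.80) = 4.303.
The even/odd transcendental equations gain one root per π/2 in z₀, giving N = 1 + ⌊2z₀/π⌋ = 1 + ⌊2.739⌋ = 3.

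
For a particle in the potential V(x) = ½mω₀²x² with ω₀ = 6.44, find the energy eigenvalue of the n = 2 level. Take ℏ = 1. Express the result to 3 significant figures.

The oscillator eigenvalues are E_n = ℏω₀(n + ½), so E_2 = 6.44 × 2.5 = 16.10.

E = 16.1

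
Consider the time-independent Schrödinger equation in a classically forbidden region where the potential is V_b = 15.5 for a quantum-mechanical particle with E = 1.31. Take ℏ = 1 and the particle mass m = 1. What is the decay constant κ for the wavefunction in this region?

Since E < V_b the TISE in this region is ψ'' = κ²ψ with κ = √(2m(V_b − E))/ℏ.
κ = √(2 × 1 × 14.19) = 5.327.

κ = 5.33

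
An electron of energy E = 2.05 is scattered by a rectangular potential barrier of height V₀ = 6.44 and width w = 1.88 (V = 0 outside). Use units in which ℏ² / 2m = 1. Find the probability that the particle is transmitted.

E < V₀: inside the barrier ψ ∝ e^{±κx} with κ = √(2m(V₀ − E))/ℏ = 2.095.
κw = 3.939, sinh(κw) = 25.67.
Matching ψ, ψ′ at both faces gives T = [1 + V₀² sinh²(κw) / (4E(V₀ − E))]⁻¹ = 1/760.5 = 0.00131.

T = 0.00131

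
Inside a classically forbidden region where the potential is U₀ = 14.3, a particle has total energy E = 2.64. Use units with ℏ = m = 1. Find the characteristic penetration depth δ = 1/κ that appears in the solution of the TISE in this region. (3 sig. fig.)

δ = 0.207

Since E < U₀ the TISE in this region is ψ'' = κ²ψ with κ = √(2m(U₀ − E))/ℏ.
κ = √(2 × 1 × 11.66) = 4.829. The penetration depth is δ = 1/κ = 0.207.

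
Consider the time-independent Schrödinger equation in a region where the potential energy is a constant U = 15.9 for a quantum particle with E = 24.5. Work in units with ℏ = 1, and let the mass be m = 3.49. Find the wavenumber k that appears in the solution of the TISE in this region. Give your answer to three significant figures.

With E > U the solution is oscillatory, ψ ∝ e^{±ikx} with k = √(2m(E − U))/ℏ.
k = √(2 × 3.49 × 8.6) = 7.748.

k = 7.75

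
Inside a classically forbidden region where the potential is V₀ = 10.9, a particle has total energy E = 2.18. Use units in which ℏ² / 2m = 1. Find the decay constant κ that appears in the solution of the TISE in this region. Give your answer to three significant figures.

κ = 2.95

Since E < V₀ the TISE in this region is ψ'' = κ²ψ with κ = √(2m(V₀ − E))/ℏ.
κ = √(2 × 0.5 × 8.72) = 2.953.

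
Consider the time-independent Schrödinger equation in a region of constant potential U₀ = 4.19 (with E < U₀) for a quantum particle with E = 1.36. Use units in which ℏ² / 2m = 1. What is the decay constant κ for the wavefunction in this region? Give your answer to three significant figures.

Since E < U₀ the TISE in this region is ψ'' = κ²ψ with κ = √(2m(U₀ − E))/ℏ.
κ = √(2 × 0.5 × 2.83) = 1.682.

κ = 1.68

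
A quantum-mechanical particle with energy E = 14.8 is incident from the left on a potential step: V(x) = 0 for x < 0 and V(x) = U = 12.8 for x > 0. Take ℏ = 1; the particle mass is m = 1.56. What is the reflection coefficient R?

R = 0.214

On each side the TISE gives plane waves with k = √(2m(E − V))/ℏ: k₁ = √(2·1.56·14.8) = 6.795, k₂ = √(2·1.56·2) = 2.498.
Matching ψ and ψ′ at x = 0 gives r = (k₁ − k₂)/(k₁ + k₂), so R = r² = 0.2138 and T = 1 − R = 0.7862.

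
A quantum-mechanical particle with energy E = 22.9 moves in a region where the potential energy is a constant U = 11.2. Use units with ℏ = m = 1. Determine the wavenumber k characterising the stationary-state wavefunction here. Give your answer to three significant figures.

With E > U the solution is oscillatory, ψ ∝ e^{±ikx} with k = √(2m(E − U))/ℏ.
k = √(2 × 1 × 11.7) = 4.837.

k = 4.84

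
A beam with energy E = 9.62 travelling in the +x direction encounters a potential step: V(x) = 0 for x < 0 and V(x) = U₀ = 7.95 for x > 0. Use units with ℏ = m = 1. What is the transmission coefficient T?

The wavenumbers are k₁ = √(2mE)/ℏ = 4.386 on the left and k₂ = √(2m(E − U₀))/ℏ = 1.828 on the right.
Continuity of ψ and ψ′ at the step yields the reflection amplitude r = (k₁ − k₂)/(k₁ + k₂) = 0.4118; thus R = |r|² = 0.1696, T = 0.8304.

T = 0.830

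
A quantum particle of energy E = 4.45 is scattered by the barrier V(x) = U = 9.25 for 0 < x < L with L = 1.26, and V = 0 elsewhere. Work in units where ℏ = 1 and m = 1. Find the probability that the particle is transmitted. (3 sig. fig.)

T = 0.00162

Since E < U the interior solution is evanescent with decay constant κ = √(2m(U − E))/ℏ = 3.098.
κL = 3.904, sinh(κL) = 24.79.
The exact tunnelling result is T⁻¹ = 1 + U² sinh²(κL) / [4E(U − E)] = 616.4, so T = 0.00162.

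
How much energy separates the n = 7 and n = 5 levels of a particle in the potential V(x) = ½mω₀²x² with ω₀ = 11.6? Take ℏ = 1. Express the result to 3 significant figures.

ΔE = 23.2

E_n = ℏω₀(n + ½), so ΔE = (7 − 5) ℏω₀ = 2 × 11.6 = 23.20.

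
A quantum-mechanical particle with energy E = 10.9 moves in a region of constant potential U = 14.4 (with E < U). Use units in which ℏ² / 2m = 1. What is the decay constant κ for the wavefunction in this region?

Since E < U the TISE in this region is ψ'' = κ²ψ with κ = √(2m(U − E))/ℏ.
κ = √(2 × 0.5 × 3.5) = 1.871.

κ = 1.87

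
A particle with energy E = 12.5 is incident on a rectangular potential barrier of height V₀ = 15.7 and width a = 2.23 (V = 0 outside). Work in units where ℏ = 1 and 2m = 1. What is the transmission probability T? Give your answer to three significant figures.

Since E < V₀ the interior solution is evanescent with decay constant κ = √(2m(V₀ − E))/ℏ = 1.789.
κa = 3.989, sinh(κa) = 27.00.
The exact tunnelling result is T⁻¹ = 1 + V₀² sinh²(κa) / [4E(V₀ − E)] = 1124, so T = 0.000890.

T = 0.000890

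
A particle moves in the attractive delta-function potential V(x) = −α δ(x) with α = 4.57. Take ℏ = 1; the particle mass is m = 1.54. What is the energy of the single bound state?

For x ≠ 0 the bound state is ψ ∝ e^{−κ|x|}; integrating the TISE across the delta gives the cusp condition 2κ = 2mα/ℏ², so κ = 7.038.
Then E = −ℏ²κ²/(2m) = −mα²/(2ℏ²) = -16.08.

E = -16.1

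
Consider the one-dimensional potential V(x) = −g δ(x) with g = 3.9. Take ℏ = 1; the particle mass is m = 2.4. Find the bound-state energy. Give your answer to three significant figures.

For x ≠ 0 the bound state is ψ ∝ e^{−κ|x|}; integrating the TISE across the delta gives the cusp condition 2κ = 2mg/ℏ², so κ = 9.360.
Then E = −ℏ²κ²/(2m) = −mg²/(2ℏ²) = -18.25.

E = -18.3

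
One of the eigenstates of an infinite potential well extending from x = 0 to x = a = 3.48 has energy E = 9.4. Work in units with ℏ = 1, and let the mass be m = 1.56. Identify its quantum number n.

n = 6

From E_n = n²π²ℏ²/(2ma²) invert to n = √(2ma²E)/(πℏ).
n = (3.48/π) × √(2 × 1.56 × 9.4) = 5.999 → n = 6.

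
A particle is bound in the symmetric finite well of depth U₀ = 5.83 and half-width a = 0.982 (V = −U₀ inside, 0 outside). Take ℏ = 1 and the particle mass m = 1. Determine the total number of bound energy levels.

N = 3

Define the well-strength parameter z₀ = (a/ℏ)√(2mU₀) = 0.982 × √(2·1·5.83) = 3.353.
The even/odd transcendental equations gain one root per π/2 in z₀, giving N = 1 + ⌊2z₀/π⌋ = 1 + ⌊2.135⌋ = 3.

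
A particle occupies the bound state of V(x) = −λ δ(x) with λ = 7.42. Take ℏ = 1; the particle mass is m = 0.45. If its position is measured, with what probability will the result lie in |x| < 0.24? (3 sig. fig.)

P = 0.799

The normalised bound state is ψ = √κ e^{−κ|x|} with κ = mλ/ℏ² = 3.339.
P(|x| < d) = ∫_{−d}^{d} κ e^{−2κ|x|} dx = 1 − e^{−2κd} = 1 − e^{−1.603} = 0.7987.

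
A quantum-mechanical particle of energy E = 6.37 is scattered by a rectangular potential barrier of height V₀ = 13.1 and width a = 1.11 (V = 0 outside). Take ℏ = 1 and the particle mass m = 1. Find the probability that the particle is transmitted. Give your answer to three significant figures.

T = 0.00116

E < V₀: inside the barrier ψ ∝ e^{±κx} with κ = √(2m(V₀ − E))/ℏ = 3.669.
κa = 4.072, sinh(κa) = 29.34.
Matching ψ, ψ′ at both faces gives T = [1 + V₀² sinh²(κa) / (4E(V₀ − E))]⁻¹ = 1/862.4 = 0.00116.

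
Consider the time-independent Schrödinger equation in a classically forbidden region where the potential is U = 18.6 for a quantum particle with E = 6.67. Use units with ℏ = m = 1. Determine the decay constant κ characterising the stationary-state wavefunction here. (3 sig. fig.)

κ = 4.88

Since E < U the TISE in this region is ψ'' = κ²ψ with κ = √(2m(U − E))/ℏ.
κ = √(2 × 1 × 11.93) = 4.885.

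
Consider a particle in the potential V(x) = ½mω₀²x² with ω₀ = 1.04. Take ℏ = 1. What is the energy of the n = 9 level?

E = 9.88

The oscillator eigenvalues are E_n = ℏω₀(n + ½), so E_9 = 1.04 × 9.5 = 9.880.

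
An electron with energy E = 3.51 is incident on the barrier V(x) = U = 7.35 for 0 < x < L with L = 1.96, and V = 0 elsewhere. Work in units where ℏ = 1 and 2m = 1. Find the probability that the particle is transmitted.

Since E < U the interior solution is evanescent with decay constant κ = √(2m(U − E))/ℏ = 1.960.
κL = 3.841, sinh(κL) = 23.27.
The exact tunnelling result is T⁻¹ = 1 + U² sinh²(κL) / [4E(U − E)] = 543.6, so T = 0.00184.

T = 0.00184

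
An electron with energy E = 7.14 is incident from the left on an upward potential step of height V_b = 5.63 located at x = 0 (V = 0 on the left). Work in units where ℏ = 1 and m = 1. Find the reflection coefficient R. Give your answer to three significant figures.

R = 0.137

On each side the TISE gives plane waves with k = √(2m(E − V))/ℏ: k₁ = √(2·1·7.14) = 3.779, k₂ = √(2·1·1.51) = 1.738.
Matching ψ and ψ′ at x = 0 gives r = (k₁ − k₂)/(k₁ + k₂), so R = r² = 0.1369 and T = 1 − R = 0.8631.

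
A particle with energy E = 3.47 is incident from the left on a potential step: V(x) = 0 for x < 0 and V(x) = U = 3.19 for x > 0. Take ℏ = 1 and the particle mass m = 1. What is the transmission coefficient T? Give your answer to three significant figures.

T = 0.689

The wavenumbers are k₁ = √(2mE)/ℏ = 2.634 on the left and k₂ = √(2m(E − U))/ℏ = 0.7483 on the right.
Continuity of ψ and ψ′ at the step yields the reflection amplitude r = (k₁ − k₂)/(k₁ + k₂) = 0.5576; thus R = |r|² = 0.3109, T = 0.6891.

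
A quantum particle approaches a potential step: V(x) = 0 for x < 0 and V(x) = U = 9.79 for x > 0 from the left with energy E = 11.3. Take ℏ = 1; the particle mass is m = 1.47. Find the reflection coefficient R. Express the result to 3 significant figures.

The wavenumbers are k₁ = √(2mE)/ℏ = 5.764 on the left and k₂ = √(2m(E − U))/ℏ = 2.107 on the right.
Matching ψ and ψ′ at x = 0 gives r = (k₁ − k₂)/(k₁ + k₂), so R = r² = 0.2159 and T = 1 − R = 0.7841.

R = 0.216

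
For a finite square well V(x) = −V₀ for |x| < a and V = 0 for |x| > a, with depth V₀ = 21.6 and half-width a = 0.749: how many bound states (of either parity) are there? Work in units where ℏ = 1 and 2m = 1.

Define the well-strength parameter z₀ = (a/ℏ)√(2mV₀) = 0.749 × √(2·0.5·21.6) = 3.481.
The even/odd transcendental equations gain one root per π/2 in z₀, giving N = 1 + ⌊2z₀/π⌋ = 1 + ⌊2.216⌋ = 3.

N = 3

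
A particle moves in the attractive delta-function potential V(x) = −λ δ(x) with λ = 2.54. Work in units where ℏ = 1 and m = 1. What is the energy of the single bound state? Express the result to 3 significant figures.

For x ≠ 0 the bound state is ψ ∝ e^{−κ|x|}; integrating the TISE across the delta gives the cusp condition 2κ = 2mλ/ℏ², so κ = 2.540.
Then E = −ℏ²κ²/(2m) = −mλ²/(2ℏ²) = -3.226.

E = -3.23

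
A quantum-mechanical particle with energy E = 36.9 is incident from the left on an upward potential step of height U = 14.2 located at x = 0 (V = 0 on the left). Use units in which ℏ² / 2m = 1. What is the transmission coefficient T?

The wavenumbers are k₁ = √(2mE)/ℏ = 6.075 on the left and k₂ = √(2m(E − U))/ℏ = 4.764 on the right.
Continuity of ψ and ψ′ at the step yields the reflection amplitude r = (k₁ − k₂)/(k₁ + k₂) = 0.1209; thus R = |r|² = 0.01461, T = 0.9854.

T = 0.985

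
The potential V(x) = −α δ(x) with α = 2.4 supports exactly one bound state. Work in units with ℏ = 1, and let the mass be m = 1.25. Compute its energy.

For x ≠ 0 the bound state is ψ ∝ e^{−κ|x|}; integrating the TISE across the delta gives the cusp condition 2κ = 2mα/ℏ², so κ = 3.000.
Then E = −ℏ²κ²/(2m) = −mα²/(2ℏ²) = -3.600.

E = -3.60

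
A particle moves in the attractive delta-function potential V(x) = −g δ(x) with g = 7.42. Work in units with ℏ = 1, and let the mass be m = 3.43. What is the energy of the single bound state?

E = -94.4

The bound state is ψ(x) = √κ e^{−κ|x|}. The derivative jump ψ'(0⁺) − ψ'(0⁻) = −(2mg/ℏ²)ψ(0) fixes κ = mg/ℏ² = 25.45.
Then E = −ℏ²κ²/(2m) = −mg²/(2ℏ²) = -94.42.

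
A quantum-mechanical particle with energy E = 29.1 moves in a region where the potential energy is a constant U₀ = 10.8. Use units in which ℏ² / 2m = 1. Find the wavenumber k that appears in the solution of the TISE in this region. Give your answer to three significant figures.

With E > U₀ the solution is oscillatory, ψ ∝ e^{±ikx} with k = √(2m(E − U₀))/ℏ.
k = √(2 × 0.5 × 18.3) = 4.278.

k = 4.28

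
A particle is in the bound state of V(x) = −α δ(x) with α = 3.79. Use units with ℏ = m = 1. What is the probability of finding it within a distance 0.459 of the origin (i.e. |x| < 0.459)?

P = 0.969

The normalised bound state is ψ = √κ e^{−κ|x|} with κ = mα/ℏ² = 3.790.
P(|x| < d) = ∫_{−d}^{d} κ e^{−2κ|x|} dx = 1 − e^{−2κd} = 1 − e^{−3.479} = 0.9692.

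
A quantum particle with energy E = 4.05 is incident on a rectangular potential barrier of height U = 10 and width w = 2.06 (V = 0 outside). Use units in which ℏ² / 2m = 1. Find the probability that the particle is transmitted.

T = 0.000167

E < U: inside the barrier ψ ∝ e^{±κx} with κ = √(2m(U − E))/ℏ = 2.439.
κw = 5.025, sinh(κw) = 76.07.
Matching ψ, ψ′ at both faces gives T = [1 + U² sinh²(κw) / (4E(U − E))]⁻¹ = 1/6005 = 0.000167.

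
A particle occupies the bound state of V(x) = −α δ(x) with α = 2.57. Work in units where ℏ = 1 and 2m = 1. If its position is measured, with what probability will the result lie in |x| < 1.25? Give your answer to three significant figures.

P = 0.960

The normalised bound state is ψ = √κ e^{−κ|x|} with κ = mα/ℏ² = 1.285.
P(|x| < d) = ∫_{−d}^{d} κ e^{−2κ|x|} dx = 1 − e^{−2κd} = 1 − e^{−3.213} = 0.9597.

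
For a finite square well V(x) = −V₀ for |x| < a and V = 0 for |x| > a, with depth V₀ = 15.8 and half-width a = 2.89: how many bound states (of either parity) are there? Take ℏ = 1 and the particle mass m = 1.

The dimensionless depth is z₀ = a√(2mV₀)/ℏ = 2.89 × √(31.60) = 16.25.
The even/odd transcendental equations gain one root per π/2 in z₀, giving N = 1 + ⌊2z₀/π⌋ = 1 + ⌊10.34⌋ = 11.

N = 11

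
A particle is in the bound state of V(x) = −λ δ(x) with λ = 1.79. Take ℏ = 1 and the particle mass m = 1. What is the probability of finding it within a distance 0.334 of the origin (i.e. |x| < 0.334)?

The normalised bound state is ψ = √κ e^{−κ|x|} with κ = mλ/ℏ² = 1.790.
P(|x| < d) = ∫_{−d}^{d} κ e^{−2κ|x|} dx = 1 − e^{−2κd} = 1 − e^{−1.196} = 0.6975.

P = 0.698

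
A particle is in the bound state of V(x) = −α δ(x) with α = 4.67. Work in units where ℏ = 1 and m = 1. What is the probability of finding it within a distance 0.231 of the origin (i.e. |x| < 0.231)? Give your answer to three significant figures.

The normalised bound state is ψ = √κ e^{−κ|x|} with κ = mα/ℏ² = 4.670.
P(|x| < d) = ∫_{−d}^{d} κ e^{−2κ|x|} dx = 1 − e^{−2κd} = 1 − e^{−2.158} = 0.8844.

P = 0.884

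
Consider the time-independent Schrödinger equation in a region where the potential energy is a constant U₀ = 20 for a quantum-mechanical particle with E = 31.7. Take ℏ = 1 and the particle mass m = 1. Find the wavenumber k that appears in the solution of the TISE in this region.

k = 4.84

With E > U₀ the solution is oscillatory, ψ ∝ e^{±ikx} with k = √(2m(E − U₀))/ℏ.
k = √(2 × 1 × 11.7) = 4.837.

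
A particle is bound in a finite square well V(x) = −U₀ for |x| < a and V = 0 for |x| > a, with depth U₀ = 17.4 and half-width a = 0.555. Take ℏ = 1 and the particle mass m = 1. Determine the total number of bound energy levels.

The dimensionless depth is z₀ = a√(2mU₀)/ℏ = 0.555 × √(34.80) = 3.274.
A new bound state (alternating even/odd) appears each time z₀ passes a multiple of π/2, so N = ⌊2z₀/π⌋ + 1 = ⌊2.084⌋ + 1 = 3.

N = 3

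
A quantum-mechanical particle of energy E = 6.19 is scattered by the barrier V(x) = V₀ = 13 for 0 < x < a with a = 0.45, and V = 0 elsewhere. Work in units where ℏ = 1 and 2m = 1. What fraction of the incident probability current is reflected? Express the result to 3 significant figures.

Since E < V₀ the interior solution is evanescent with decay constant κ = √(2m(V₀ − E))/ℏ = 2.610.
κa = 1.174, sinh(κa) = 1.463.
Matching ψ, ψ′ at both faces gives T = [1 + V₀² sinh²(κa) / (4E(V₀ − E))]⁻¹ = 1/3.147 = 0.318.
R = 1 − T = 0.682.

R = 0.682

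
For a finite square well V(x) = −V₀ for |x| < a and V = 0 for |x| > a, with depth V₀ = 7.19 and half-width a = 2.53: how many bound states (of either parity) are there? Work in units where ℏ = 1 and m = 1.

N = 7

Define the well-strength parameter z₀ = (a/ℏ)√(2mV₀) = 2.53 × √(2·1·7.19) = 9.594.
A new bound state (alternating even/odd) appears each time z₀ passes a multiple of π/2, so N = ⌊2z₀/π⌋ + 1 = ⌊6.108⌋ + 1 = 7.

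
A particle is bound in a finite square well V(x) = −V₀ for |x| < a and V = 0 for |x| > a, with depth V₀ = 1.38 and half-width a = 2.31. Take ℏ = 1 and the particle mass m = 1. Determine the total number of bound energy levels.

N = 3

The dimensionless depth is z₀ = a√(2mV₀)/ℏ = 2.31 × √(2.760) = 3.838.
A new bound state (alternating even/odd) appears each time z₀ passes a multiple of π/2, so N = ⌊2z₀/π⌋ + 1 = ⌊2.443⌋ + 1 = 3.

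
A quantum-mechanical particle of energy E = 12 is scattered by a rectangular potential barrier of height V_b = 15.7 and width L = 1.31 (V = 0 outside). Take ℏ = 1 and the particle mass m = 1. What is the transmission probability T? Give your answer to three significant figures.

T = 0.00231

Since E < V_b the interior solution is evanescent with decay constant κ = √(2m(V_b − E))/ℏ = 2.720.
κL = 3.564, sinh(κL) = 17.63.
Matching ψ, ψ′ at both faces gives T = [1 + V_b² sinh²(κL) / (4E(V_b − E))]⁻¹ = 1/432.4 = 0.00231.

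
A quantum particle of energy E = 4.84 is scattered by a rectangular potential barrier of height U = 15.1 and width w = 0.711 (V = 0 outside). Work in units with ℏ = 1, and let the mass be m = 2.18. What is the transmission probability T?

T = 0.000258

Since E < U the interior solution is evanescent with decay constant κ = √(2m(U − E))/ℏ = 6.688.
κw = 4.755, sinh(κw) = 58.10.
The exact tunnelling result is T⁻¹ = 1 + U² sinh²(κw) / [4E(U − E)] = 3876, so T = 0.000258.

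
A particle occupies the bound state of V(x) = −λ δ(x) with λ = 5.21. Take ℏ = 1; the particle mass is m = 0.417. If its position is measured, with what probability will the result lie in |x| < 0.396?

The normalised bound state is ψ = √κ e^{−κ|x|} with κ = mλ/ℏ² = 2.173.
P(|x| < d) = ∫_{−d}^{d} κ e^{−2κ|x|} dx = 1 − e^{−2κd} = 1 − e^{−1.721} = 0.8211.

P = 0.821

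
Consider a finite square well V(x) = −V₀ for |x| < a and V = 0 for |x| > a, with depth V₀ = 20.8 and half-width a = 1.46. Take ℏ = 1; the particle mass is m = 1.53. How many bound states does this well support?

N = 8

The dimensionless depth is z₀ = a√(2mV₀)/ℏ = 1.46 × √(63.65) = 11.65.
A new bound state (alternating even/odd) appears each time z₀ passes a multiple of π/2, so N = ⌊2z₀/π⌋ + 1 = ⌊7.415⌋ + 1 = 8.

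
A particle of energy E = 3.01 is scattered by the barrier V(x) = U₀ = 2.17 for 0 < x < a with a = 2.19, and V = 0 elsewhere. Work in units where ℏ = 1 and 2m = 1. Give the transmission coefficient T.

E > U₀: inside the barrier k₂ = √(2m(E − U₀))/ℏ = 0.9165, k₂a = 2.007.
Matching at both interfaces gives T⁻¹ = 1 + U₀² sin²(k₂a) / [4E(E − U₀)] = 1.382, hence T = 0.723.

T = 0.723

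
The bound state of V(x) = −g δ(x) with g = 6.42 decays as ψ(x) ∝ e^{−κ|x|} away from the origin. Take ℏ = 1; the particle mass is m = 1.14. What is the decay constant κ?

Integrating the TISE across x = 0 gives the cusp condition ψ'(0⁺) − ψ'(0⁻) = −(2mg/ℏ²)ψ(0).
With ψ ∝ e^{−κ|x|} this yields −2κ = −2mg/ℏ², so κ = mg/ℏ² = 7.319.

κ = 7.32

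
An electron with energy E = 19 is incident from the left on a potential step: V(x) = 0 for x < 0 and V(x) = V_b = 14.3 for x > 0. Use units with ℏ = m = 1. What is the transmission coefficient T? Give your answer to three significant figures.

T = 0.887

The wavenumbers are k₁ = √(2mE)/ℏ = 6.164 on the left and k₂ = √(2m(E − V_b))/ℏ = 3.066 on the right.
Matching ψ and ψ′ at x = 0 gives r = (k₁ − k₂)/(k₁ + k₂), so R = r² = 0.1127 and T = 1 − R = 0.8873.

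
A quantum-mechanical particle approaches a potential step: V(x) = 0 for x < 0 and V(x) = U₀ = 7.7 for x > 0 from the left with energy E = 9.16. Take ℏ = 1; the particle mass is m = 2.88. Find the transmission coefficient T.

T = 0.816

On each side the TISE gives plane waves with k = √(2m(E − V))/ℏ: k₁ = √(2·2.88·9.16) = 7.264, k₂ = √(2·2.88·1.46) = 2.900.
Matching ψ and ψ′ at x = 0 gives r = (k₁ − k₂)/(k₁ + k₂), so R = r² = 0.1843 and T = 1 − R = 0.8157.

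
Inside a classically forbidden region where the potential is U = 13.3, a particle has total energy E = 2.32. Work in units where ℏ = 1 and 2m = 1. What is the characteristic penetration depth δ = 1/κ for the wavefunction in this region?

δ = 0.302

Since E < U the TISE in this region is ψ'' = κ²ψ with κ = √(2m(U − E))/ℏ.
κ = √(2 × 0.5 × 10.98) = 3.314. The penetration depth is δ = 1/κ = 0.302.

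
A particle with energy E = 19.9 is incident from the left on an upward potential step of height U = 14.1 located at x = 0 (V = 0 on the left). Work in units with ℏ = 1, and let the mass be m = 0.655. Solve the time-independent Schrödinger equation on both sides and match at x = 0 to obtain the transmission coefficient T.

On each side the TISE gives plane waves with k = √(2m(E − V))/ℏ: k₁ = √(2·0.655·19.9) = 5.106, k₂ = √(2·0.655·5.8) = 2.756.
Continuity of ψ and ψ′ at the step yields the reflection amplitude r = (k₁ − k₂)/(k₁ + k₂) = 0.2988; thus R = |r|² = 0.08929, T = 0.9107.

T = 0.911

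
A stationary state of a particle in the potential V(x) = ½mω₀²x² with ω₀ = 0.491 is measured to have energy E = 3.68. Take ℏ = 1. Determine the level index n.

E_n = ℏω₀(n + ½) ⇒ n = E/(ℏω₀) − ½ = 3.68/0.491 − 0.5 = 6.995 → n = 7.

n = 7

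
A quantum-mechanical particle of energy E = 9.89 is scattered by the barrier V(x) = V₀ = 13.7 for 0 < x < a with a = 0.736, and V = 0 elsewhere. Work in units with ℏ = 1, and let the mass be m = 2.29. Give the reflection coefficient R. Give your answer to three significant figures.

R = 0.993

Since E < V₀ the interior solution is evanescent with decay constant κ = √(2m(V₀ − E))/ℏ = 4.177.
κa = 3.074, sinh(κa) = 10.80.
The exact tunnelling result is T⁻¹ = 1 + V₀² sinh²(κa) / [4E(V₀ − E)] = 146.1, so T = 0.00684.
R = 1 − T = 0.993.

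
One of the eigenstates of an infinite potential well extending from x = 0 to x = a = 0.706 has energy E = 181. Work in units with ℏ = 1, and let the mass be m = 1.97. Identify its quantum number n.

n = 6

From E_n = n²π²ℏ²/(2ma²) invert to n = √(2ma²E)/(πℏ).
n = (0.706/π) × √(2 × 1.97 × 181) = 6.001 → n = 6.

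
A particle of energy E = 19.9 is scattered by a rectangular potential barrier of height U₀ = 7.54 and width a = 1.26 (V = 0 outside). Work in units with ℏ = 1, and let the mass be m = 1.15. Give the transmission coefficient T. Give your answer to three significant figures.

T = 0.990

Above the barrier the interior wavenumber is k₂ = √(2m(E − U₀))/ℏ = 5.332, giving phase k₂a = 6.718.
T = [1 + U₀² sin²(k₂a) / (4E(E − U₀))]⁻¹ = 1/1.010 = 0.990.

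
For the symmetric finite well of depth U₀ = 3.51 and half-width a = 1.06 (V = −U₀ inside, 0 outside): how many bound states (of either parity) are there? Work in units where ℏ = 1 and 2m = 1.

N = 2

The dimensionless depth is z₀ = a√(2mU₀)/ℏ = 1.06 × √(3.510) = 1.986.
A new bound state (alternating even/odd) appears each time z₀ passes a multiple of π/2, so N = ⌊2z₀/π⌋ + 1 = ⌊1.264⌋ + 1 = 2.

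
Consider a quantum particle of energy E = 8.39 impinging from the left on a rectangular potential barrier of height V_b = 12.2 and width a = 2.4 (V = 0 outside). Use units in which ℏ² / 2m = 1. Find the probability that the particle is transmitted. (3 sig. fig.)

E < V_b: inside the barrier ψ ∝ e^{±κx} with κ = √(2m(V_b − E))/ℏ = 1.952.
κa = 4.685, sinh(κa) = 54.13.
Matching ψ, ψ′ at both faces gives T = [1 + V_b² sinh²(κa) / (4E(V_b − E))]⁻¹ = 1/3412 = 0.000293.

T = 0.000293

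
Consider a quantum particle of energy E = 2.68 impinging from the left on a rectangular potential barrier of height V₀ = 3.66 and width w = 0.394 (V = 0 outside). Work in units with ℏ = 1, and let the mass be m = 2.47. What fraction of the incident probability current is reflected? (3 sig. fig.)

R = 0.550

E < V₀: inside the barrier ψ ∝ e^{±κx} with κ = √(2m(V₀ − E))/ℏ = 2.200.
κw = 0.8669, sinh(κw) = 0.9796.
The exact tunnelling result is T⁻¹ = 1 + V₀² sinh²(κw) / [4E(V₀ − E)] = 2.224, so T = 0.450.
R = 1 − T = 0.550.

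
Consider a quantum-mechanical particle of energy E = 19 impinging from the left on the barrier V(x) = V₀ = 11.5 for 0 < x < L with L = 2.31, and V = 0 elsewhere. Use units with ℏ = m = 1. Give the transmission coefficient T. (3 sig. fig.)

T = 0.953

E > V₀: inside the barrier k₂ = √(2m(E − V₀))/ℏ = 3.873, k₂L = 8.947.
T = [1 + V₀² sin²(k₂L) / (4E(E − V₀))]⁻¹ = 1/1.049 = 0.953.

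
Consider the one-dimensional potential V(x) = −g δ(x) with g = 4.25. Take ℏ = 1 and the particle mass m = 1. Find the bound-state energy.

E = -9.03

The bound state is ψ(x) = √κ e^{−κ|x|}. The derivative jump ψ'(0⁺) − ψ'(0⁻) = −(2mg/ℏ²)ψ(0) fixes κ = mg/ℏ² = 4.250.
Then E = −ℏ²κ²/(2m) = −mg²/(2ℏ²) = -9.031.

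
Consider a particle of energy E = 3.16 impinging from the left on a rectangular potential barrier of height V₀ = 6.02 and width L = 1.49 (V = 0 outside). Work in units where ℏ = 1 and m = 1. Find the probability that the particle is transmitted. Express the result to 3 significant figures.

T = 0.00320

Since E < V₀ the interior solution is evanescent with decay constant κ = √(2m(V₀ − E))/ℏ = 2.392.
κL = 3.564, sinh(κL) = 17.63.
The exact tunnelling result is T⁻¹ = 1 + V₀² sinh²(κL) / [4E(V₀ − E)] = 312.6, so T = 0.00320.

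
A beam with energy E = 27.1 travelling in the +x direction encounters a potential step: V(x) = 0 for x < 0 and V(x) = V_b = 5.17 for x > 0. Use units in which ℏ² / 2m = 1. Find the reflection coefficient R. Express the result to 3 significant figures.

The wavenumbers are k₁ = √(2mE)/ℏ = 5.206 on the left and k₂ = √(2m(E − V_b))/ℏ = 4.683 on the right.
Matching ψ and ψ′ at x = 0 gives r = (k₁ − k₂)/(k₁ + k₂), so R = r² = 0.002795 and T = 1 − R = 0.9972.

R = 0.00280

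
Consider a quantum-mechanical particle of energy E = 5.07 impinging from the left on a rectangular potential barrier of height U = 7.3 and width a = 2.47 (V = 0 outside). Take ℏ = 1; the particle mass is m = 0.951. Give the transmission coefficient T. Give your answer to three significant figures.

E < U: inside the barrier ψ ∝ e^{±κx} with κ = √(2m(U − E))/ℏ = 2.059.
κa = 5.087, sinh(κa) = 80.94.
The exact tunnelling result is T⁻¹ = 1 + U² sinh²(κa) / [4E(U − E)] = 7721, so T = 0.000130.

T = 0.000130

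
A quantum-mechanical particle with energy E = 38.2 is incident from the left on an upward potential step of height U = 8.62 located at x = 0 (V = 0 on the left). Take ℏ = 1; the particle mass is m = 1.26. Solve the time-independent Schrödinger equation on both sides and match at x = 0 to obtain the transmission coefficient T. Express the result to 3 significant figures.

T = 0.996

On each side the TISE gives plane waves with k = √(2m(E − V))/ℏ: k₁ = √(2·1.26·38.2) = 9.811, k₂ = √(2·1.26·29.58) = 8.634.
Matching ψ and ψ′ at x = 0 gives r = (k₁ − k₂)/(k₁ + k₂), so R = r² = 0.004076 and T = 1 − R = 0.9959.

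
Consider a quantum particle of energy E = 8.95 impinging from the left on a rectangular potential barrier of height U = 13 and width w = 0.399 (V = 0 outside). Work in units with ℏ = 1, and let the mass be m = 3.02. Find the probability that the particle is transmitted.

T = 0.0645

E < U: inside the barrier ψ ∝ e^{±κx} with κ = √(2m(U − E))/ℏ = 4.946.
κw = 1.973, sinh(κw) = 3.528.
The exact tunnelling result is T⁻¹ = 1 + U² sinh²(κw) / [4E(U − E)] = 15.51, so T = 0.0645.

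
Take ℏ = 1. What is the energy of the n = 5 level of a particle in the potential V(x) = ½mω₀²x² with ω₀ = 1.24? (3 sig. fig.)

Using E_n = (n + ½)ℏω₀: E_5 = 5.5 × 1.24 = 6.820.

E = 6.82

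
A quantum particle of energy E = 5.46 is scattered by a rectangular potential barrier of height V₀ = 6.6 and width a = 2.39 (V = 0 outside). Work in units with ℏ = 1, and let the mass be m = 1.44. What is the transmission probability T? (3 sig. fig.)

T = 0.000396

E < V₀: inside the barrier ψ ∝ e^{±κx} with κ = √(2m(V₀ − E))/ℏ = 1.812.
κa = 4.331, sinh(κa) = 37.99.
The exact tunnelling result is T⁻¹ = 1 + V₀² sinh²(κa) / [4E(V₀ − E)] = 2526, so T = 0.000396.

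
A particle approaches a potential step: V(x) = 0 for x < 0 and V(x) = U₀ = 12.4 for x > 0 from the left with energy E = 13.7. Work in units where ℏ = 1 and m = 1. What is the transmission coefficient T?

The wavenumbers are k₁ = √(2mE)/ℏ = 5.235 on the left and k₂ = √(2m(E − U₀))/ℏ = 1.612 on the right.
Continuity of ψ and ψ′ at the step yields the reflection amplitude r = (k₁ − k₂)/(k₁ + k₂) = 0.5290; thus R = |r|² = 0.2798, T = 0.7202.

T = 0.720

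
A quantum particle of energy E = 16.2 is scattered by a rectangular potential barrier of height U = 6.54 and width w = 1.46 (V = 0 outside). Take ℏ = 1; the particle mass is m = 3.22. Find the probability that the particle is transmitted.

Above the barrier the interior wavenumber is k₂ = √(2m(E − U))/ℏ = 7.887, giving phase k₂w = 11.52.
T = [1 + U² sin²(k₂w) / (4E(E − U))]⁻¹ = 1/1.051 = 0.951.

T = 0.951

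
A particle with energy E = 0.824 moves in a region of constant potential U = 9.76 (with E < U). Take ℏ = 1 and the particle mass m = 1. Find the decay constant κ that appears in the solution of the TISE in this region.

κ = 4.23

Since E < U the TISE in this region is ψ'' = κ²ψ with κ = √(2m(U − E))/ℏ.
κ = √(2 × 1 × 8.936) = 4.228.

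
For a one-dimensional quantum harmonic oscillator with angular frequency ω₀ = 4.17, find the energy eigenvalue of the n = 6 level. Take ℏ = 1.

The oscillator eigenvalues are E_n = ℏω₀(n + ½), so E_6 = 4.17 × 6.5 = 27.11.

E = 27.1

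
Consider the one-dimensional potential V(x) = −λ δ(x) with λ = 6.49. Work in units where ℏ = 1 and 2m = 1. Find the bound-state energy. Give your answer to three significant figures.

For x ≠ 0 the bound state is ψ ∝ e^{−κ|x|}; integrating the TISE across the delta gives the cusp condition 2κ = 2mλ/ℏ², so κ = 3.245.
Then E = −ℏ²κ²/(2m) = −mλ²/(2ℏ²) = -10.53.

E = -10.5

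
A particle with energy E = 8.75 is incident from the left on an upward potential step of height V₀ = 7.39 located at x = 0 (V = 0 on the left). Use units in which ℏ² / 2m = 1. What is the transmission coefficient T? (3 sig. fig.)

T = 0.811

The wavenumbers are k₁ = √(2mE)/ℏ = 2.958 on the left and k₂ = √(2m(E − V₀))/ℏ = 1.166 on the right.
Matching ψ and ψ′ at x = 0 gives r = (k₁ − k₂)/(k₁ + k₂), so R = r² = 0.1888 and T = 1 − R = 0.8112.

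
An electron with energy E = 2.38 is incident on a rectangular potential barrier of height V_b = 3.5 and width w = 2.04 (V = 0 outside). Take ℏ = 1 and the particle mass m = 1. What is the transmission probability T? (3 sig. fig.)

E < V_b: inside the barrier ψ ∝ e^{±κx} with κ = √(2m(V_b − E))/ℏ = 1.497.
κw = 3.053, sinh(κw) = 10.57.
The exact tunnelling result is T⁻¹ = 1 + V_b² sinh²(κw) / [4E(V_b − E)] = 129.3, so T = 0.00773.

T = 0.00773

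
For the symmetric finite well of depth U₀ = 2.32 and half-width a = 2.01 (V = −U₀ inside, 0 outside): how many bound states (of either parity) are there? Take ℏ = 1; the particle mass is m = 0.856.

The dimensionless depth is z₀ = a√(2mU₀)/ℏ = 2.01 × √(3.972) = 4.006.
A new bound state (alternating even/odd) appears each time z₀ passes a multiple of π/2, so N = ⌊2z₀/π⌋ + 1 = ⌊2.550⌋ + 1 = 3.

N = 3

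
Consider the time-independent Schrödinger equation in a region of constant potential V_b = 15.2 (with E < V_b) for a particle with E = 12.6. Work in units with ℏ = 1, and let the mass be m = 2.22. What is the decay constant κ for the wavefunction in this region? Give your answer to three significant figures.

Since E < V_b the TISE in this region is ψ'' = κ²ψ with κ = √(2m(V_b − E))/ℏ.
κ = √(2 × 2.22 × 2.6) = 3.398.

κ = 3.40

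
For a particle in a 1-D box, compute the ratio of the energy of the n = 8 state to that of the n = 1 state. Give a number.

E_n = n²π²ℏ²/(2mL²) so the ratio is n₂²/n₁² = 64/1 = 64.

64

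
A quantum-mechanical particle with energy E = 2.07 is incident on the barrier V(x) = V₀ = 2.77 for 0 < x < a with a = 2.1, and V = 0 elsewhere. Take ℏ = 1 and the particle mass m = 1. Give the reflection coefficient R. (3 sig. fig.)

Since E < V₀ the interior solution is evanescent with decay constant κ = √(2m(V₀ − E))/ℏ = 1.183.
κa = 2.485, sinh(κa) = 5.957.
The exact tunnelling result is T⁻¹ = 1 + V₀² sinh²(κa) / [4E(V₀ − E)] = 47.98, so T = 0.0208.
R = 1 − T = 0.979.

R = 0.979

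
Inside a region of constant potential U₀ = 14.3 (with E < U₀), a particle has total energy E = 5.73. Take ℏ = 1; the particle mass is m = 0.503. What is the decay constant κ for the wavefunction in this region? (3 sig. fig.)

Since E < U₀ the TISE in this region is ψ'' = κ²ψ with κ = √(2m(U₀ − E))/ℏ.
κ = √(2 × 0.503 × 8.57) = 2.936.

κ = 2.94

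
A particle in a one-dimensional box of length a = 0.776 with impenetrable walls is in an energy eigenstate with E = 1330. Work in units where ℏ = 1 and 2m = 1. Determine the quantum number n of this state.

n = 9

From E_n = n²π²ℏ²/(2ma²) invert to n = √(2ma²E)/(πℏ).
n = (0.776/π) × √(2 × 0.5 × 1330) = 9.008 → n = 9.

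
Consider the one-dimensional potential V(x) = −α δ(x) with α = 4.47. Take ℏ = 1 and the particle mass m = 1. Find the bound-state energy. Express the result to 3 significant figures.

E = -9.99

The bound state is ψ(x) = √κ e^{−κ|x|}. The derivative jump ψ'(0⁺) − ψ'(0⁻) = −(2mα/ℏ²)ψ(0) fixes κ = mα/ℏ² = 4.470.
Then E = −ℏ²κ²/(2m) = −mα²/(2ℏ²) = -9.990.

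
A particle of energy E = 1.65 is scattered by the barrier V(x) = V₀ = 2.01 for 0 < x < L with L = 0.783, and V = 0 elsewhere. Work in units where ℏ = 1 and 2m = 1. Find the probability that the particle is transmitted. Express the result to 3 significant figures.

T = 0.712

E < V₀: inside the barrier ψ ∝ e^{±κx} with κ = √(2m(V₀ − E))/ℏ = 0.6000.
κL = 0.4698, sinh(κL) = 0.4873.
Matching ψ, ψ′ at both faces gives T = [1 + V₀² sinh²(κL) / (4E(V₀ − E))]⁻¹ = 1/1.404 = 0.712.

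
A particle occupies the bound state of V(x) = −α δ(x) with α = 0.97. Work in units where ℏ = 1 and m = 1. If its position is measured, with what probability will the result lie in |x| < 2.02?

The normalised bound state is ψ = √κ e^{−κ|x|} with κ = mα/ℏ² = 0.9700.
P(|x| < d) = ∫_{−d}^{d} κ e^{−2κ|x|} dx = 1 − e^{−2κd} = 1 − e^{−3.919} = 0.9801.

P = 0.980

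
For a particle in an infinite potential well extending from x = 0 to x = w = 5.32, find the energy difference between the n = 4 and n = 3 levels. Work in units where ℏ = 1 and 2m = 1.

ΔE = 2.44

E_n = n²π²ℏ²/(2mw²), so ΔE = (4² − 3²) π²ℏ²/(2mw²).
ΔE = 7 × π² / (2 × 0.5 × 5.32²) = 2.441.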